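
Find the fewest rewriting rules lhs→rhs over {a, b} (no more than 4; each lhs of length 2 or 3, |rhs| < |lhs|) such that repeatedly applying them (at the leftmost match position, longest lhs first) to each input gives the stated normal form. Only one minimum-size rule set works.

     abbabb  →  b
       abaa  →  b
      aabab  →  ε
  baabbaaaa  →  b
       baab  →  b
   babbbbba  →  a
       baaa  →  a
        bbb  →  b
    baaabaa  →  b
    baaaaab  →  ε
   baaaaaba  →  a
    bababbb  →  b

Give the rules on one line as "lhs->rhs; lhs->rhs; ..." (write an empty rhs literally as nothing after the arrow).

  | abbabb => babb => abb => b
  | abaa => aa => b
  | aabab => bbab => bab => ab => ε
  | baabbaaaa => aabbaaaa => bbbaaaa => bbaaaa => baaaa => aaaa => baa => aa => b

aa->b; ab->; ba->a; bb->b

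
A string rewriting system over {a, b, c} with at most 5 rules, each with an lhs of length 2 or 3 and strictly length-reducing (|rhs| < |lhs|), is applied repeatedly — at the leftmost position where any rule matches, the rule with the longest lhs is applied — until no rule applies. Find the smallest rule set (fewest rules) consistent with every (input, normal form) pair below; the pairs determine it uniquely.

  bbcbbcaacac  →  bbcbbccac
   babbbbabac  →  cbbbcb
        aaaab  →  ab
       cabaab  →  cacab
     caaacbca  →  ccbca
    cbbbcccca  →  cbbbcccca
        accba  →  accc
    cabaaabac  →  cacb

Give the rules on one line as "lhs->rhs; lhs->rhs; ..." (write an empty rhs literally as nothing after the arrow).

  | bbcbbcaacac => bbcbbccac
  | babbbbabac => cbbbbabac => cbbbcbac => cbbbcb
  | aaaab => ab
  | cabaab => cacab

aa->; aaa->; ba->c; bac->b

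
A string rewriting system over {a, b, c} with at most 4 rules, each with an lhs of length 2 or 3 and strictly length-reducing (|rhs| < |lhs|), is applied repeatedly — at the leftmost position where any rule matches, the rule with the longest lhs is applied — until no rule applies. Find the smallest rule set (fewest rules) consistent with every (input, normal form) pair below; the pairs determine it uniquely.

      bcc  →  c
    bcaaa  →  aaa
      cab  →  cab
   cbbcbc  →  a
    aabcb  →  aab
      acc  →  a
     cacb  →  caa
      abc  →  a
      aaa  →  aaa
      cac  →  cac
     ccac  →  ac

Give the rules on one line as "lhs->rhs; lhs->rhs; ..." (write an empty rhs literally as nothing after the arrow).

bc->; cb->a; cc->

  | bcc => c
  | bcaaa => aaa
  | cab
  | cbbcbc => abcbc => abc => a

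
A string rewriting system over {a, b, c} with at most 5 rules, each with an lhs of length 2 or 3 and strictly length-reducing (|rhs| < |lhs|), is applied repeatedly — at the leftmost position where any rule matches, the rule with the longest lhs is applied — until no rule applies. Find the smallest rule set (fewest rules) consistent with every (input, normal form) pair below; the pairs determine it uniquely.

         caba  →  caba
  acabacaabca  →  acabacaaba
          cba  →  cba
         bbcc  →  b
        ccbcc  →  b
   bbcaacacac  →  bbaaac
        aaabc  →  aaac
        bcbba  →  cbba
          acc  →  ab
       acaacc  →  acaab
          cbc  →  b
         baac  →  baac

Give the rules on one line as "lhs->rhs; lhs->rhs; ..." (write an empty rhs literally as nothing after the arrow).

bc->c; bca->ba; cac->; cc->b

  | caba
  | acabacaabca => acabacaaba
  | cba
  | bbcc => bcc => cc => b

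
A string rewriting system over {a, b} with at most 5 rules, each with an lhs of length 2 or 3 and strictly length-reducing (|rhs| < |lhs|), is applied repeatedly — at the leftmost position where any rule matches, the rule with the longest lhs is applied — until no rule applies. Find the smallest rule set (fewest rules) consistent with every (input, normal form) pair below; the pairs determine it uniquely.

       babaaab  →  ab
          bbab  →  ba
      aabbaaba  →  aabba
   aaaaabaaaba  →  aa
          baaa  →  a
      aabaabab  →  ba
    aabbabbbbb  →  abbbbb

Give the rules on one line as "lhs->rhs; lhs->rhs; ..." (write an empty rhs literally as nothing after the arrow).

  | babaaab => aaaab => ab
  | bbab => ba
  | aabbaaba => aabba
  | aaaaabaaaba => aabaaaba => abaaba => baba => aa

aaa->; aba->b; baa->; bab->a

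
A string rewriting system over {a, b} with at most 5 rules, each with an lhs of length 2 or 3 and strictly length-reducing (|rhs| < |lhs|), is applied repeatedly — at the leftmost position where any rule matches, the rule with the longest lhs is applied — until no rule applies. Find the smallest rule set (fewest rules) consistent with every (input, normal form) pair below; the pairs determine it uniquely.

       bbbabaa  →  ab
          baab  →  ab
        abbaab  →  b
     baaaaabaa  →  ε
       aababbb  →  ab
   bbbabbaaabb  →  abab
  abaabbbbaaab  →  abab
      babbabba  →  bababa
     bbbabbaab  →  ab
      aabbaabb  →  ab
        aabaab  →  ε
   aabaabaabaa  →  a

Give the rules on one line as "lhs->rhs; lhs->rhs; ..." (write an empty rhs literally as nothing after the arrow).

  | bbbabaa => bbabaa => babaa => baab => abb => ab
  | baab => abb => ab
  | abbaab => abaab => aabb => b
  | baaaaabaa => abaaabaa => aababaa => abaa => aab => ε

aa->a; aab->; baa->ab; bb->b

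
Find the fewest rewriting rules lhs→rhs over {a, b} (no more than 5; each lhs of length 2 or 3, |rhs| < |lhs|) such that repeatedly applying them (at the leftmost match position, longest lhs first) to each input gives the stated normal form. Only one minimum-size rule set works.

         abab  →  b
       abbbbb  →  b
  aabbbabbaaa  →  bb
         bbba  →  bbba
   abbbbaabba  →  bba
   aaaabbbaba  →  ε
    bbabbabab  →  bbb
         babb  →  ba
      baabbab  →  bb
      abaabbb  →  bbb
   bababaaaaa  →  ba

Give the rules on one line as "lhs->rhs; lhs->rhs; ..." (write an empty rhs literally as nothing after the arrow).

  | abab => aab => ab => b
  | abbbbb => abbb => ab => b
  | aabbbabbaaa => aababbaaa => aaabbaaa => bbaaa => bb
  | bbba

aaa->; ab->b; aba->aa; abb->a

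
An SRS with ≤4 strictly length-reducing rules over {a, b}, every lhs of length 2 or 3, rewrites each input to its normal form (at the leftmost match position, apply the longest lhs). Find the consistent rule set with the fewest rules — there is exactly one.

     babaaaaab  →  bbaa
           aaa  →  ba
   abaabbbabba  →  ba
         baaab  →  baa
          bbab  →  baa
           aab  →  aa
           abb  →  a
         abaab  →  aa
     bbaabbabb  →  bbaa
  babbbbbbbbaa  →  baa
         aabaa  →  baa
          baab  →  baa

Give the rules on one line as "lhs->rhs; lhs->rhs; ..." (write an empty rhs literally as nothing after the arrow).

aaa->ba; ab->a; bab->aa

  | babaaaaab => aaaaaaab => baaaaab => bbaaab => bbbab => bbaa
  | aaa => ba
  | abaabbbabba => aaabbbabba => babbbabba => aabbabba => aababba => aaabba => babba => aaba => aaa => ba
  | baaab => bbab => baa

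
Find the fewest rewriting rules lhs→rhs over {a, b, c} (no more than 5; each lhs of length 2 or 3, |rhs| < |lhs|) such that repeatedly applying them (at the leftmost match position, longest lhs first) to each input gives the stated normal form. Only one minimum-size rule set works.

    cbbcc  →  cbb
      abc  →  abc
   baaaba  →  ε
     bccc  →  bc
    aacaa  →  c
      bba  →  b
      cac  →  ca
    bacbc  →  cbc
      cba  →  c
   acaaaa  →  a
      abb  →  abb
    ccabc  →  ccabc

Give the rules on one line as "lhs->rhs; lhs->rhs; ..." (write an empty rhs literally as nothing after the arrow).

  | cbbcc => cbb
  | abc
  | baaaba => aaba => ba => ε
  | bccc => bc

aa->; ac->a; ba->; bcc->b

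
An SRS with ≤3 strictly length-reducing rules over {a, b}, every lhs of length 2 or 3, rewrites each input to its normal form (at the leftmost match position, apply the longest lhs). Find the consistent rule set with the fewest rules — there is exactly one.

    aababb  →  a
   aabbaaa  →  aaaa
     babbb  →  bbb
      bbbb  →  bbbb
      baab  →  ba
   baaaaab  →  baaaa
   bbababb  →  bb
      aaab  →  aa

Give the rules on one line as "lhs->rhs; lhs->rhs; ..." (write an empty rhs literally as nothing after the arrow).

ab->; aba->aa

  | aababb => aaabb => aab => a
  | aabbaaa => abaaa => aaaa
  | babbb => bbb
  | bbbb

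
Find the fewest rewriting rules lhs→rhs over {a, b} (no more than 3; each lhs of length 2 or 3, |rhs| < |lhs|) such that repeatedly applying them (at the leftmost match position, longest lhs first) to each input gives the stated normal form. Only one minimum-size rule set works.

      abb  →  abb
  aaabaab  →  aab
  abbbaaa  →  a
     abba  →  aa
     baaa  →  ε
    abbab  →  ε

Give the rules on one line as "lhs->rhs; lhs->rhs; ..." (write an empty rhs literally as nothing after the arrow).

  | abb
  | aaabaab => baab => aab
  | abbbaaa => abbaaa => abaaa => aaaa => a
  | abba => aba => aa

aaa->; ba->a; bab->aa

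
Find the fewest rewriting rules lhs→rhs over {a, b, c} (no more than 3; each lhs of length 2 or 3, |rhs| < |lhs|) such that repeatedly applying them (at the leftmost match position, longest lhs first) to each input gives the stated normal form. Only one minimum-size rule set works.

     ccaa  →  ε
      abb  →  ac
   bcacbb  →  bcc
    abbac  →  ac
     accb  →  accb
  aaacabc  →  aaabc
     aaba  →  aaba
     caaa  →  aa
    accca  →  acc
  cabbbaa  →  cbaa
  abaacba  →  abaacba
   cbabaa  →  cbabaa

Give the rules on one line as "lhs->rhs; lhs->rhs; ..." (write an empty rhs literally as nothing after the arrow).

bb->c; ca->

  | ccaa => ca => ε
  | abb => ac
  | bcacbb => bcbb => bcc
  | abbac => acac => ac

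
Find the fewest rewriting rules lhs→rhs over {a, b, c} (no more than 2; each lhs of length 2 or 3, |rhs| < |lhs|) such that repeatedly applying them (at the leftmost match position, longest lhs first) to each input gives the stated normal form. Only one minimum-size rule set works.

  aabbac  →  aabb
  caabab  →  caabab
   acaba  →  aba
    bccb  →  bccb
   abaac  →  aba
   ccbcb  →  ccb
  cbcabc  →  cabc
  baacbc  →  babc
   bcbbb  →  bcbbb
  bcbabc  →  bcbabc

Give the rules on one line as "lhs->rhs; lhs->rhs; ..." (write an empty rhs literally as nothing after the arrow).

ac->; cbc->c

  | aabbac => aabb
  | caabab
  | acaba => aba
  | bccb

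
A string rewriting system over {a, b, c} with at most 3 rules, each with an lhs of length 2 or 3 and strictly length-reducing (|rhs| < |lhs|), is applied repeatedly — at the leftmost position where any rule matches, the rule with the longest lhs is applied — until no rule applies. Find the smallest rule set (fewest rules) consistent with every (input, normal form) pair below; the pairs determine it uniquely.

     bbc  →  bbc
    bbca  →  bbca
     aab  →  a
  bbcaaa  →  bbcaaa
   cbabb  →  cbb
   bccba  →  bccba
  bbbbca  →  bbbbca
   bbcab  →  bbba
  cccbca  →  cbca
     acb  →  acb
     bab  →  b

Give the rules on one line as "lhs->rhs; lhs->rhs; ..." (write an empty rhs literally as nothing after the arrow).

ab->; cab->ba; ccc->c

  | bbc
  | bbca
  | aab => a
  | bbcaaa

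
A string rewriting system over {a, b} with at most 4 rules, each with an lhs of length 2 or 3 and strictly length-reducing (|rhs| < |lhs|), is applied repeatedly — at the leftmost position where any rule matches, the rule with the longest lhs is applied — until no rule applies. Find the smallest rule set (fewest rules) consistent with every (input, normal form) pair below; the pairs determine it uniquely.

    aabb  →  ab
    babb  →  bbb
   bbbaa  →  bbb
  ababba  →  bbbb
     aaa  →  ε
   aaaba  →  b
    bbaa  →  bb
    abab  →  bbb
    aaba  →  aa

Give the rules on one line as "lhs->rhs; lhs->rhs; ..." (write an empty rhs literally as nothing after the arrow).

  | aabb => ab
  | babb => bbb
  | bbbaa => bbba => bbb
  | ababba => bbbba => bbbb

aaa->; aab->a; aba->bb; ba->b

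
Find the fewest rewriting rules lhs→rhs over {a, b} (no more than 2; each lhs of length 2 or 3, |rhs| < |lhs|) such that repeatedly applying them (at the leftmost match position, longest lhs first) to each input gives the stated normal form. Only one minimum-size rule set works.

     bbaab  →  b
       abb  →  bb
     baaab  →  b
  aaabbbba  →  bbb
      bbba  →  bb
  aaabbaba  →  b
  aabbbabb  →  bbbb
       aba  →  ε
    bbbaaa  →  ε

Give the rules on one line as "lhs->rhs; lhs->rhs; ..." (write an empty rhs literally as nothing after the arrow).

  | bbaab => bab => b
  | abb => bb
  | baaab => aab => ab => b
  | aaabbbba => aabbbba => abbbba => bbbba => bbb

ab->b; ba->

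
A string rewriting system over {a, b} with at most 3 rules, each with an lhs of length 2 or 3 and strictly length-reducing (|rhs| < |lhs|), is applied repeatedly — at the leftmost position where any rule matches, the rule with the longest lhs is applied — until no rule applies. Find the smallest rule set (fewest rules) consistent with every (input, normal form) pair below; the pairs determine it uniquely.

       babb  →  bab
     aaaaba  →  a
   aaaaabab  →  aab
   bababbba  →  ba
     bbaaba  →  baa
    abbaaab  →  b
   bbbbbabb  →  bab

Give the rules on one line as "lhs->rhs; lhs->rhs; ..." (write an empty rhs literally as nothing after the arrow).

aaa->; aba->a; bb->b

  | babb => bab
  | aaaaba => aba => a
  | aaaaabab => aabab => aab
  | bababbba => babbba => babba => baba => ba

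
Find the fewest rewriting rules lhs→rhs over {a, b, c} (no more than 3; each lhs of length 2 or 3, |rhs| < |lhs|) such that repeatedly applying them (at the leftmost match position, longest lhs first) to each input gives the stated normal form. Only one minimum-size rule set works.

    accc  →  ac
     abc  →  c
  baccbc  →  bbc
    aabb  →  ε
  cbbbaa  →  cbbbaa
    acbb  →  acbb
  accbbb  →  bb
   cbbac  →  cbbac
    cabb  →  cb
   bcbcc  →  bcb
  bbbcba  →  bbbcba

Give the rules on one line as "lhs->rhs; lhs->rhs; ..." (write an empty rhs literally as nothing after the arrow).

ab->; bab->bb; cc->

  | accc => ac
  | abc => c
  | baccbc => babc => bbc
  | aabb => ab => ε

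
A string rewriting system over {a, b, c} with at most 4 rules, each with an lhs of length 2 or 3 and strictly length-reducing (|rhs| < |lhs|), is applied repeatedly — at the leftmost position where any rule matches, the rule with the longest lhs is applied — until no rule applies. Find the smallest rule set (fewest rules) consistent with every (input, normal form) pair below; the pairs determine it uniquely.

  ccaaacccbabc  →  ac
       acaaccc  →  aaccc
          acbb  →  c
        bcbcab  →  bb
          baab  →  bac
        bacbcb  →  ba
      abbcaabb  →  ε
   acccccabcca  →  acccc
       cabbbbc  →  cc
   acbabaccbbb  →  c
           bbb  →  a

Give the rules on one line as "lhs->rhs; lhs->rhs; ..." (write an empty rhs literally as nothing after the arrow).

ab->c; bbb->a; ca->; cb->

  | ccaaacccbabc => caacccbabc => acccbabc => accabc => acbc => ac
  | acaaccc => aaccc
  | acbb => ab => c
  | bcbcab => bcab => bb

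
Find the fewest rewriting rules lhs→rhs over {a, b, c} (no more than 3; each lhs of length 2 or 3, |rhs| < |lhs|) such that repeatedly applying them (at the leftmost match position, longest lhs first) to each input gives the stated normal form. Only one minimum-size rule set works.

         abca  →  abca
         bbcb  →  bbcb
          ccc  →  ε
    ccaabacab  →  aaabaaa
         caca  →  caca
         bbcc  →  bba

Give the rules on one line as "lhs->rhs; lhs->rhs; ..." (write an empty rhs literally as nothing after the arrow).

cab->aa; cc->a; ccc->

  | abca
  | bbcb
  | ccc => ε
  | ccaabacab => aaabacab => aaabaaa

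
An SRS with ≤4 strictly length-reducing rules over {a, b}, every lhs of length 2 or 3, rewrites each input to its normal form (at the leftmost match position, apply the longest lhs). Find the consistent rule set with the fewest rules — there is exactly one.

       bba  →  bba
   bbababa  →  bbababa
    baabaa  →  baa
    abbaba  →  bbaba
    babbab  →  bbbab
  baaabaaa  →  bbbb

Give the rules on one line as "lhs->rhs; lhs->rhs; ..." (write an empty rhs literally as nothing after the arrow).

aaa->b; aab->; abb->bb

  | bba
  | bbababa
  | baabaa => baa
  | abbaba => bbaba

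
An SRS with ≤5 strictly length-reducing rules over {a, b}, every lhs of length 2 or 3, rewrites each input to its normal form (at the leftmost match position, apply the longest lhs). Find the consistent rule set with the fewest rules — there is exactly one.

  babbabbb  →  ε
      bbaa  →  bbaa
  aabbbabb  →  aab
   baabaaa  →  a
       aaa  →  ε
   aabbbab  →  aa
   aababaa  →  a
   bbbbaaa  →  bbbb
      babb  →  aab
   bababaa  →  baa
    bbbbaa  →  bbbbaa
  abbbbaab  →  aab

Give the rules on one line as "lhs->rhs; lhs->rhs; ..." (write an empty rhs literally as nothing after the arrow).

aaa->; aba->b; abb->aa; bab->aa

  | babbabbb => aababbb => abbbb => aabb => aaa => ε
  | bbaa
  | aabbbabb => aaababb => babb => aab
  | baabaaa => babaa => aaaa => a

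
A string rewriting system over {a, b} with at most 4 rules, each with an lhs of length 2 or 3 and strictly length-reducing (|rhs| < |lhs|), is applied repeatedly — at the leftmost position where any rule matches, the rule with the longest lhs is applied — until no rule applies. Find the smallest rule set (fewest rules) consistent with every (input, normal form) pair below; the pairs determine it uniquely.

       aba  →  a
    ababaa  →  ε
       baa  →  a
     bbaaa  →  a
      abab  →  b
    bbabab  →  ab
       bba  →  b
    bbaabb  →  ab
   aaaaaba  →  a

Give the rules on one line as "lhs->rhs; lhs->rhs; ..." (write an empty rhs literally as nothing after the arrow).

  | aba => a
  | ababaa => aaaa => ba => ε
  | baa => a
  | bbaaa => baa => a

aa->b; aaa->b; ba->; bab->a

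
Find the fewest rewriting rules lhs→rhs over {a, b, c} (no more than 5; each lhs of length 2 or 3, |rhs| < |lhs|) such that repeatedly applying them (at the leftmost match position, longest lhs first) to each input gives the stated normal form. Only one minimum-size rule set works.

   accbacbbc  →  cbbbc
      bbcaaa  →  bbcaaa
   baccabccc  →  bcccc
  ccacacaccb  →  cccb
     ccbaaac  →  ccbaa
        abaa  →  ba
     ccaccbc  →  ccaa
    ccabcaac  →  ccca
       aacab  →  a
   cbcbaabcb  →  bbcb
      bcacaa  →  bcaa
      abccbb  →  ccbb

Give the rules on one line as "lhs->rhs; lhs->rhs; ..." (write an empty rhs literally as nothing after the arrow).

ab->; aba->b; ac->; cbc->aa

  | accbacbbc => cbacbbc => cbbbc
  | bbcaaa
  | baccabccc => bcabccc => bcccc
  | ccacacaccb => ccacaccb => ccaccb => cccb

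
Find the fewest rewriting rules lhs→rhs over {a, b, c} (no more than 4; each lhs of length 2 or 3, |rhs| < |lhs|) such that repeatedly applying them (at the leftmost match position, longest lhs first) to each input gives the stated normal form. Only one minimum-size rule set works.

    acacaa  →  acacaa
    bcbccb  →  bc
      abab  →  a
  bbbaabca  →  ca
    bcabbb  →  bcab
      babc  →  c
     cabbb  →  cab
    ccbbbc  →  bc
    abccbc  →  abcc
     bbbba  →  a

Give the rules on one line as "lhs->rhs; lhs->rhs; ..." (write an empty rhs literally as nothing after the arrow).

ba->b; bb->; cb->

  | acacaa
  | bcbccb => bccb => bc
  | abab => abb => a
  | bbbaabca => baabca => babca => bbca => ca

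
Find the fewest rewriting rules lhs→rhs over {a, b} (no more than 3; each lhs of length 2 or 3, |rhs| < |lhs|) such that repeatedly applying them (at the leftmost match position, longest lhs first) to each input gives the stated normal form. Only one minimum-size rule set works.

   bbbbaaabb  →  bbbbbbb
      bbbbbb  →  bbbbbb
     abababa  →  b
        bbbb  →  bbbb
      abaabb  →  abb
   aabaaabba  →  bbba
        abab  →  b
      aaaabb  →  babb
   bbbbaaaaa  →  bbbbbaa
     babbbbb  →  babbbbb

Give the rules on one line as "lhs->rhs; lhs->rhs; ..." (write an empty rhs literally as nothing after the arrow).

aaa->b; aba->

  | bbbbaaabb => bbbbbbb
  | bbbbbb
  | abababa => baba => b
  | bbbb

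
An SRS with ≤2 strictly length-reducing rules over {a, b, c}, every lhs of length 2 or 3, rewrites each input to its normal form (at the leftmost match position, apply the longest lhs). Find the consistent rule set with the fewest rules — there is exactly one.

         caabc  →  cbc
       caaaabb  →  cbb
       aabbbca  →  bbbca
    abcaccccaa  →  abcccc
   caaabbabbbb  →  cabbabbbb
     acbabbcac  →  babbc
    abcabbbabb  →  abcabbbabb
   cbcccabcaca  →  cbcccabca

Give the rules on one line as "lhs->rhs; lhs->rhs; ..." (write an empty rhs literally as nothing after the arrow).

  | caabc => cbc
  | caaaabb => caabb => cbb
  | aabbbca => bbbca
  | abcaccccaa => abccccaa => abcccc

aa->; ac->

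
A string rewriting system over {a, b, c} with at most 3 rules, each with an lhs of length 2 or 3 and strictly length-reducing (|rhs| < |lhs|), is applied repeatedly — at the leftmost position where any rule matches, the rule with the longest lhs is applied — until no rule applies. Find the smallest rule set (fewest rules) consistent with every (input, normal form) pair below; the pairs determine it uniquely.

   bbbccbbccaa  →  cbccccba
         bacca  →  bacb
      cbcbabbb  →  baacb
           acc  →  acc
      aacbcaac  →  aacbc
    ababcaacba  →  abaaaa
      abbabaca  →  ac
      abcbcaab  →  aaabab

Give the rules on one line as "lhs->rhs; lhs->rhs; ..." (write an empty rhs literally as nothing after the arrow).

bb->c; bcb->aa; ca->b

  | bbbccbbccaa => cbccbbccaa => cbcccccaa => cbccccba
  | bacca => bacb
  | cbcbabbb => caaabbb => baabbb => baacb
  | acc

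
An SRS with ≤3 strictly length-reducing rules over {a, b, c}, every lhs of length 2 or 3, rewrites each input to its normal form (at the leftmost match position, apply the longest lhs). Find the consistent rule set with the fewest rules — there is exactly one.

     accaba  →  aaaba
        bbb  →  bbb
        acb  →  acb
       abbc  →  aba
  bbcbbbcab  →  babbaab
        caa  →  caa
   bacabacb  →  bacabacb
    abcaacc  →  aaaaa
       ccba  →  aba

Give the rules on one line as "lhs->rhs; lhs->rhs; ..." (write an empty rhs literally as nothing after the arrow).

bc->a; cc->a

  | accaba => aaaba
  | bbb
  | acb
  | abbc => aba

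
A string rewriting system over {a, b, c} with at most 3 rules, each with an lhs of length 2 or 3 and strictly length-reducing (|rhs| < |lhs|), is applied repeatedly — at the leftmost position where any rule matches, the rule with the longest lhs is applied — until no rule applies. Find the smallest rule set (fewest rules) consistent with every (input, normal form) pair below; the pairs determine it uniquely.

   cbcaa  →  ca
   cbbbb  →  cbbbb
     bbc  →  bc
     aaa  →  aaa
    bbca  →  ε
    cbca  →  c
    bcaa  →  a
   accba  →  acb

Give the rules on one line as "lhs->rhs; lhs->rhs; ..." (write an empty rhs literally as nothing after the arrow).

bbc->bc; bca->; cba->b

  | cbcaa => ca
  | cbbbb
  | bbc => bc
  | aaa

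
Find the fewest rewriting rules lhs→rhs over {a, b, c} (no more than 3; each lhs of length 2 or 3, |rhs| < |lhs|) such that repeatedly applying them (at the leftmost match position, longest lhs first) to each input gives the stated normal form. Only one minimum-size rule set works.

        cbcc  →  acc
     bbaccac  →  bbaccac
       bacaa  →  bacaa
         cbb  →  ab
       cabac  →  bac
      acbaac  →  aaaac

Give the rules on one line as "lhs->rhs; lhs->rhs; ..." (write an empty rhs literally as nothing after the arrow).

  | cbcc => acc
  | bbaccac
  | bacaa
  | cbb => ab

cab->b; cb->a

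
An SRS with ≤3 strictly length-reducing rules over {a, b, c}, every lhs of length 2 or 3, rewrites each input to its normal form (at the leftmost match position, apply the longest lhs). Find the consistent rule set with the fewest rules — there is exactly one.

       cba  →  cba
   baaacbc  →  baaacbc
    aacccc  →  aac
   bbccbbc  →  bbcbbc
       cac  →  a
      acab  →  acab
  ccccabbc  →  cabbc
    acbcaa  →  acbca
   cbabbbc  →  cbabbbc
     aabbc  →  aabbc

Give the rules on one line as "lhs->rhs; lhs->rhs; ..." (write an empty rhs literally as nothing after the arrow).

  | cba
  | baaacbc
  | aacccc => aaccc => aacc => aac
  | bbccbbc => bbcbbc

caa->ca; cac->a; cc->c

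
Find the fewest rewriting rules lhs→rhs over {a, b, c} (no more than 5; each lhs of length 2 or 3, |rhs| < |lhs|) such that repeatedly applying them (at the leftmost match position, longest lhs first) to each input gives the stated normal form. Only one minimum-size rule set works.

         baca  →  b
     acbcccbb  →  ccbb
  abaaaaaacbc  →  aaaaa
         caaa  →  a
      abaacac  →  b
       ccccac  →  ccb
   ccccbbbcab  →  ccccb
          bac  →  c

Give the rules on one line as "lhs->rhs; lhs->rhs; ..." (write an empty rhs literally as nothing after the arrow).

ac->b; ba->; bc->a; ca->b

  | baca => ca => b
  | acbcccbb => bbcccbb => baccbb => ccbb
  | abaaaaaacbc => aaaaaacbc => aaaaabbc => aaaaaba => aaaaa
  | caaa => baa => a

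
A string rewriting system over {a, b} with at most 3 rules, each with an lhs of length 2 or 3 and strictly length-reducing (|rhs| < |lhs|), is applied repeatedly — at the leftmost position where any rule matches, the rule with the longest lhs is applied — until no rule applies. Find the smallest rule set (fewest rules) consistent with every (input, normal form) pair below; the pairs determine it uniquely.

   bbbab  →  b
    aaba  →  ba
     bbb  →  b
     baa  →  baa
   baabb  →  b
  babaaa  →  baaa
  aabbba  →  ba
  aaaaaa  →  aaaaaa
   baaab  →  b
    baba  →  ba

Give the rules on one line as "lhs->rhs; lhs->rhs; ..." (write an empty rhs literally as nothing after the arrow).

  | bbbab => bbab => bab => bb => b
  | aaba => aba => ba
  | bbb => bb => b
  | baa

ab->b; bb->b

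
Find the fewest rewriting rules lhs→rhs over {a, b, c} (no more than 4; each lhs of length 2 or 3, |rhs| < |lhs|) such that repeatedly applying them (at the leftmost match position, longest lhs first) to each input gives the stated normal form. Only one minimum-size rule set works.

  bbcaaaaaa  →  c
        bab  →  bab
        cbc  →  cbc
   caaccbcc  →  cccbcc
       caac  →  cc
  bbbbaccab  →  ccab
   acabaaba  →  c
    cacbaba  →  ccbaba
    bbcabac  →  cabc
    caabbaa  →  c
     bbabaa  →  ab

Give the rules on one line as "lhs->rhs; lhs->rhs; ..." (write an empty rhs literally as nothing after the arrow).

  | bbcaaaaaa => caaaaaa => caaaa => caa => c
  | bab
  | cbc
  | caaccbcc => cccbcc

aa->; ac->c; bb->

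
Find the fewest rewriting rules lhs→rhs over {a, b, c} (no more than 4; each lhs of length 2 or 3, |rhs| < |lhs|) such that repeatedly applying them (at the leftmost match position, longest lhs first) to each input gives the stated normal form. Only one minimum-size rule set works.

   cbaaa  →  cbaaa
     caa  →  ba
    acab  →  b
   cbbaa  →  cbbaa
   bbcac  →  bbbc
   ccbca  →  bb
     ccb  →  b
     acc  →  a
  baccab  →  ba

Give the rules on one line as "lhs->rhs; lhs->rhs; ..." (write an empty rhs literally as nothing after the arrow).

  | cbaaa
  | caa => ba
  | acab => abb => b
  | cbbaa

ab->; ca->b; cc->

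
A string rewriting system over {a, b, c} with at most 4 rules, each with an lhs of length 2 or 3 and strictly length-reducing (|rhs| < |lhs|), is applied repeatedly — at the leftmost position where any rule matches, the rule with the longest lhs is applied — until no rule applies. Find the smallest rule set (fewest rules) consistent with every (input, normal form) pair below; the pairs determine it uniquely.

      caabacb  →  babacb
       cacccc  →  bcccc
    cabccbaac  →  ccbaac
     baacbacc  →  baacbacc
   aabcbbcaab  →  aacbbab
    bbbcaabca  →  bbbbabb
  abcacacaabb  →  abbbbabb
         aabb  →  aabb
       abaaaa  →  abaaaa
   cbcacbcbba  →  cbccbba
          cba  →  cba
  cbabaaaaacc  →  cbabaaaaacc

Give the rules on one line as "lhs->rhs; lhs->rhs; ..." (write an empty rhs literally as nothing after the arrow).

bcb->c; ca->b; cab->

  | caabacb => babacb
  | cacccc => bcccc
  | cabccbaac => ccbaac
  | baacbacc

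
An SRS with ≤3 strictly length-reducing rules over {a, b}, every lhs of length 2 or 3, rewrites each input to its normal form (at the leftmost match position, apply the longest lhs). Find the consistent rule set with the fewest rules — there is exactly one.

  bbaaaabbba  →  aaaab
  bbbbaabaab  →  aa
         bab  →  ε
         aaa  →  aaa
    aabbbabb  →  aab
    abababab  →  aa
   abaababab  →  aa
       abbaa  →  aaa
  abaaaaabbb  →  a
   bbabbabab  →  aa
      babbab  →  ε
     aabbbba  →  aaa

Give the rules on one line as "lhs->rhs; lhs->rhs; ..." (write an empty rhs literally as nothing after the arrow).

ba->b; bb->

  | bbaaaabbba => aaaabbba => aaaaba => aaaab
  | bbbbaabaab => bbaabaab => aabaab => aabab => aabb => aa
  | bab => bb => ε
  | aaa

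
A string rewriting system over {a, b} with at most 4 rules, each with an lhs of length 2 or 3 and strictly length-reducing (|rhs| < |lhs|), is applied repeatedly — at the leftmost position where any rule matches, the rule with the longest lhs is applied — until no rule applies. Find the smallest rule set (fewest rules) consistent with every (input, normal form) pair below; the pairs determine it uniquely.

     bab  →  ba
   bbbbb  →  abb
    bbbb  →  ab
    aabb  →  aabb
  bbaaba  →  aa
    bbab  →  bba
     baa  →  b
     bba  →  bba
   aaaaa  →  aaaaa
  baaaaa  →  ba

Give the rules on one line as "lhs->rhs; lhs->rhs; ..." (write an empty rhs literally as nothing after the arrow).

baa->b; bab->ba; bbb->a

  | bab => ba
  | bbbbb => abb
  | bbbb => ab
  | aabb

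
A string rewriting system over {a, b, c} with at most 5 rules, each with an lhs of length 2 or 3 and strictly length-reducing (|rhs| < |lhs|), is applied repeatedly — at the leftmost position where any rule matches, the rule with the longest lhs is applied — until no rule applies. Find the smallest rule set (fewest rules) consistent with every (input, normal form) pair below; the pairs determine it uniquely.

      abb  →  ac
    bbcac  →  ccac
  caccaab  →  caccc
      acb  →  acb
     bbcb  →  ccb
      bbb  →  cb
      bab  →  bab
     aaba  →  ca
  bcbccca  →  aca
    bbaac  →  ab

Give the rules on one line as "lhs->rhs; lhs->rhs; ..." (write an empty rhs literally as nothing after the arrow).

  | abb => ac
  | bbcac => ccac
  | caccaab => caccbb => caccc
  | acb

aa->b; bb->c; bc->a; cbc->ab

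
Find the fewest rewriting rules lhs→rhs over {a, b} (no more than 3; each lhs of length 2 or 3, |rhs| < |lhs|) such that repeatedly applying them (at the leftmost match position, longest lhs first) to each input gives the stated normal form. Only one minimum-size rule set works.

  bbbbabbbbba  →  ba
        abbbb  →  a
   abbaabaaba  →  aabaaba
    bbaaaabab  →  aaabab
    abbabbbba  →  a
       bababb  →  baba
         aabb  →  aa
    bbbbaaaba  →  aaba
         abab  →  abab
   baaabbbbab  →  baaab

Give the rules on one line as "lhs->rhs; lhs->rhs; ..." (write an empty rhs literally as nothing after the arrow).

bb->; bba->

  | bbbbabbbbba => bbabbbbba => bbbbba => bbba => ba
  | abbbb => abb => a
  | abbaabaaba => aabaaba
  | bbaaaabab => aaabab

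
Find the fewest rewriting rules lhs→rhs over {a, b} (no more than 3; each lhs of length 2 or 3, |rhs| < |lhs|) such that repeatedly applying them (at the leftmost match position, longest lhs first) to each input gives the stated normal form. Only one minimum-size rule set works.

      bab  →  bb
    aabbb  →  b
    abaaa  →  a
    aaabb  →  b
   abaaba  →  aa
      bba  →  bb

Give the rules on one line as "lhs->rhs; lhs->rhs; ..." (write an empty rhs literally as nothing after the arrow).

  | bab => bb
  | aabbb => abb => b
  | abaaa => aaa => a
  | aaabb => abb => b

aaa->a; ab->; ba->b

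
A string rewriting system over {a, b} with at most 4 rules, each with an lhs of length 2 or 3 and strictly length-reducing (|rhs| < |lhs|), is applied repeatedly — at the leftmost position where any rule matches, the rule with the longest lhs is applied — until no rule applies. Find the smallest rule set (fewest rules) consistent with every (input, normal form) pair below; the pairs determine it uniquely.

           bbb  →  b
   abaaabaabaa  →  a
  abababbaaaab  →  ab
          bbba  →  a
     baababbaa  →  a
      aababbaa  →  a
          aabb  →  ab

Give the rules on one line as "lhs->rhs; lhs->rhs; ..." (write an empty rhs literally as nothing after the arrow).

  | bbb => bb => b
  | abaaabaabaa => aaaabaabaa => aaabaabaa => aabaabaa => abaabaa => aaabaa => aabaa => abaa => aaa => aa => a
  | abababbaaaab => aababbaaaab => ababbaaaab => aabbaaaab => abbaaaab => abaaaab => aaaaab => aaaab => aaab => aab => ab
  | bbba => bba => ba => a

aa->a; ba->a; bb->b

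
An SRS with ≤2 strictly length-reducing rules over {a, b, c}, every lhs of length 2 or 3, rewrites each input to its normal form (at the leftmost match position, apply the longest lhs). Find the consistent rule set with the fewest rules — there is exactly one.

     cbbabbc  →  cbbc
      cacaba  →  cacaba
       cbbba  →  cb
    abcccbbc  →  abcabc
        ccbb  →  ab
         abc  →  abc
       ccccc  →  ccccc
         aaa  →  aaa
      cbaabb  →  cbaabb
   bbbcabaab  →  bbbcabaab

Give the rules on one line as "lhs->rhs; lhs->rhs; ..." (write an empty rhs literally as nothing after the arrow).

  | cbbabbc => cbbc
  | cacaba
  | cbbba => cb
  | abcccbbc => abcabc

bba->; ccb->a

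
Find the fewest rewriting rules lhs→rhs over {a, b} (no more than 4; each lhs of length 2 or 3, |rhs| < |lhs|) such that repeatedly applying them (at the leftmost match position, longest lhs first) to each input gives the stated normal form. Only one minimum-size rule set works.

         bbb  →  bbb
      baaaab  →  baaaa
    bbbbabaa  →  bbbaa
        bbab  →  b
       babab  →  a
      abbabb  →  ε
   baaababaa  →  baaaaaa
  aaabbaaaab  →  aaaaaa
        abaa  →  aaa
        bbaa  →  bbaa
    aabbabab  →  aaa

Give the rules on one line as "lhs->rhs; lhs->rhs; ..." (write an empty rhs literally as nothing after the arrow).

  | bbb
  | baaaab => baaaa
  | bbbbabaa => bbbaa
  | bbab => b

ab->a; abb->; bab->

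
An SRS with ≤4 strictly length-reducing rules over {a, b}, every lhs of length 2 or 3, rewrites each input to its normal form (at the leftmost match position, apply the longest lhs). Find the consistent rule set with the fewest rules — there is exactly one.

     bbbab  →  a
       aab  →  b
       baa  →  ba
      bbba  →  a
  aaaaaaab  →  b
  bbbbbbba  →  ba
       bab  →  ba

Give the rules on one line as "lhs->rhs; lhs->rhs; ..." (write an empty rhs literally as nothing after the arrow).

aa->a; aab->b; ab->a; bbb->

  | bbbab => ab => a
  | aab => b
  | baa => ba
  | bbba => a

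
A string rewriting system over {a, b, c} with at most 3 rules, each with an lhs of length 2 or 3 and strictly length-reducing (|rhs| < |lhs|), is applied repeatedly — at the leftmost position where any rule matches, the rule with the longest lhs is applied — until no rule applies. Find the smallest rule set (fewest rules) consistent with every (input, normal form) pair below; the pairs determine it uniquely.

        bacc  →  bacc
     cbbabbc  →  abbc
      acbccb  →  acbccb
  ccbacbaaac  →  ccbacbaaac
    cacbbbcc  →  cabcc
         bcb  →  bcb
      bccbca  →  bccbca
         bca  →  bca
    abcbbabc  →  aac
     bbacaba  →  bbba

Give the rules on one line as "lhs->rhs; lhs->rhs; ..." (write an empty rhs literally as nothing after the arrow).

  | bacc
  | cbbabbc => abbc
  | acbccb
  | ccbacbaaac

aca->; bab->a; cbb->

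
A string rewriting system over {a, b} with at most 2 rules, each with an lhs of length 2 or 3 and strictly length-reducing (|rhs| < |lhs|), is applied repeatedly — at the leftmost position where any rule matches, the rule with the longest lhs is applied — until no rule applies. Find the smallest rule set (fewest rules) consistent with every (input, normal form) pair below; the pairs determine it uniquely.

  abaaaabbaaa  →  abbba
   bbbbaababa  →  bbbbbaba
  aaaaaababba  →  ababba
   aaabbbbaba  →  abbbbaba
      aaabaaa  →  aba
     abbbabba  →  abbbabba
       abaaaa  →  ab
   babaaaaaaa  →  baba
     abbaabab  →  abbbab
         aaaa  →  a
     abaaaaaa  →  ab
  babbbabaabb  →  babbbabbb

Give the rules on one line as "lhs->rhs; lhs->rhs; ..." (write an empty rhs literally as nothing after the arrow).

  | abaaaabbaaa => abaabbaaa => abbbaaa => abbba
  | bbbbaababa => bbbbbaba
  | aaaaaababba => aaaaababba => aaaababba => aaababba => aababba => ababba
  | aaabbbbaba => aabbbbaba => abbbbaba

aa->a; baa->b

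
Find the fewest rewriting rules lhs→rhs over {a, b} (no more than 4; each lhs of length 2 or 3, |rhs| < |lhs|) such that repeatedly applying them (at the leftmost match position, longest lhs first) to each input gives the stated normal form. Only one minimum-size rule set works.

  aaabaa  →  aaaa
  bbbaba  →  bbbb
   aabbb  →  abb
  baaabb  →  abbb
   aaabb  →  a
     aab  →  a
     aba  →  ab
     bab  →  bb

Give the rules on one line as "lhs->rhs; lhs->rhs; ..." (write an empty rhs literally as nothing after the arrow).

aab->a; ba->b; baa->ab

  | aaabaa => aaaa
  | bbbaba => bbbba => bbbb
  | aabbb => abb
  | baaabb => ababb => abbb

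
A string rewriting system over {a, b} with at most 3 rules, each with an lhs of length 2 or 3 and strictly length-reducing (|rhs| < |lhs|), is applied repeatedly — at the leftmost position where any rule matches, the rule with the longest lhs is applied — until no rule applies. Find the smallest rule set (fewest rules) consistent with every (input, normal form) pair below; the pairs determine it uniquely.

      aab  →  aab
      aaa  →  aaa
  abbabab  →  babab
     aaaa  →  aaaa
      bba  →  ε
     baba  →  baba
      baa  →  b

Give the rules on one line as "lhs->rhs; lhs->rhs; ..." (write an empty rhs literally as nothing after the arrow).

abb->b; baa->b; bba->

  | aab
  | aaa
  | abbabab => babab
  | aaaa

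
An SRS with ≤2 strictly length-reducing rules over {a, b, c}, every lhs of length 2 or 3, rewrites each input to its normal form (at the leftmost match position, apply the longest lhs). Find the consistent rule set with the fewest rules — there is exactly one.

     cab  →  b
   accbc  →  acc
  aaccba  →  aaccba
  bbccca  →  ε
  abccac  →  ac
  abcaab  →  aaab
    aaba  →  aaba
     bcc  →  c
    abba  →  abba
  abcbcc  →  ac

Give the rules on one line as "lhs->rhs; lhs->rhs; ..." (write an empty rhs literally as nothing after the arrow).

bc->; ca->

  | cab => b
  | accbc => acc
  | aaccba
  | bbccca => bcca => ca => ε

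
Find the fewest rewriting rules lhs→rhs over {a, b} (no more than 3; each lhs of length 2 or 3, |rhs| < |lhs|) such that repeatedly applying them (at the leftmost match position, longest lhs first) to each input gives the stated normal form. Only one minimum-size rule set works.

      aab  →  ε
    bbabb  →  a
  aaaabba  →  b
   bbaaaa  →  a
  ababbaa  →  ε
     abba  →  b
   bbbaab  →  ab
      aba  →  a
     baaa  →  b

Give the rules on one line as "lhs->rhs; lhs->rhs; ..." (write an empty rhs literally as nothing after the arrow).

  | aab => bb => ε
  | bbabb => abb => a
  | aaaabba => baabba => abba => aa => b
  | bbaaaa => aaaa => baa => a

aa->b; ba->; bb->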